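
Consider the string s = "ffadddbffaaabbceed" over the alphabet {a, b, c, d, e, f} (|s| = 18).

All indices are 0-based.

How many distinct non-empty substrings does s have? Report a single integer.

154

rank→(start, suffix):
  0 → (9, 'aaabbceed')
  1 → (10, 'aabbceed')
  2 → (11, 'abbceed')
  3 → (2, 'adddbffaaabbceed')
  4 → (12, 'bbceed')
  5 → (13, 'bceed')
  6 → (6, 'bffaaabbceed')
  7 → (14, 'ceed')
  8 → (17, 'd')
  9 → (5, 'dbffaaabbceed')
  10 → (4, 'ddbffaaabbceed')
  11 → (3, 'dddbffaaabbceed')
  12 → (16, 'ed')
  13 → (15, 'eed')
  14 → (8, 'faaabbceed')
  15 → (1, 'fadddbffaaabbceed')
  16 → (7, 'ffaaabbceed')
  17 → (0, 'ffadddbffaaabbceed')

SA = [9, 10, 11, 2, 12, 13, 6, 14, 17, 5, 4, 3, 16, 15, 8, 1, 7, 0]
rank  pair      lcp
   1  s[9:],s[10:]  2  'aa'
   2  s[10:],s[11:]  1  'a'
   3  s[11:],s[2:]  1  'a'
   4  s[2:],s[12:]  0  ''
   5  s[12:],s[13:]  1  'b'
   6  s[13:],s[6:]  1  'b'
   7  s[6:],s[14:]  0  ''
   8  s[14:],s[17:]  0  ''
   9  s[17:],s[5:]  1  'd'
  10  s[5:],s[4:]  1  'd'
  11  s[4:],s[3:]  2  'dd'
  12  s[3:],s[16:]  0  ''
  13  s[16:],s[15:]  1  'e'
  14  s[15:],s[8:]  0  ''
  15  s[8:],s[1:]  2  'fa'
  16  s[1:],s[7:]  1  'f'
  17  s[7:],s[0:]  3  'ffa'

n(n+1)/2 = 18·19/2 = 171
Σ LCP = 0 + 2 + 1 + 1 + 0 + 1 + 1 + 0 + 0 + 1 + 1 + 2 + 0 + 1 + 0 + 2 + 1 + 3 = 17
distinct = 171 − 17 = 154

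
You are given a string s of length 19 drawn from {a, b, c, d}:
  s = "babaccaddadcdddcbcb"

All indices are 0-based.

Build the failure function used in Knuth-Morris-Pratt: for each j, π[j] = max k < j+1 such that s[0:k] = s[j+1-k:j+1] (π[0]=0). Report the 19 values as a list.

π[0] = 0
j=1 s[j]='a': π[1]=0 (border '')
j=2 s[j]='b': π[2]=1 (border 'b')
j=3 s[j]='a': π[3]=2 (border 'ba')
j=4 s[j]='c': k: 2→0; π[4]=0 (border '')
j=5 s[j]='c': π[5]=0 (border '')
j=6 s[j]='a': π[6]=0 (border '')
j=7 s[j]='d': π[7]=0 (border '')
j=8 s[j]='d': π[8]=0 (border '')
j=9 s[j]='a': π[9]=0 (border '')
j=10 s[j]='d': π[10]=0 (border '')
j=11 s[j]='c': π[11]=0 (border '')
j=12 s[j]='d': π[12]=0 (border '')
j=13 s[j]='d': π[13]=0 (border '')
j=14 s[j]='d': π[14]=0 (border '')
j=15 s[j]='c': π[15]=0 (border '')
j=16 s[j]='b': π[16]=1 (border 'b')
j=17 s[j]='c': k: 1→0; π[17]=0 (border '')
j=18 s[j]='b': π[18]=1 (border 'b')

[0, 0, 1, 2, 0, 0, 0, 0, 0, 0, 0, 0, 0, 0, 0, 0, 1, 0, 1]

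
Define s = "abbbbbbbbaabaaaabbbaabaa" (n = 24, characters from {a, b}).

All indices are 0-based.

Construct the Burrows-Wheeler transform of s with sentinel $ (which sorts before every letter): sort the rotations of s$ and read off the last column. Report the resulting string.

aabbabbaaaa$aabbbbabbbbba

rank  rotation                   last
    0  $abbbbbbbbaabaaaabbbaabaa  a
    1  a$abbbbbbbbaabaaaabbbaaba  a
    2  aa$abbbbbbbbaabaaaabbbaab  b
    3  aaaabbbaabaa$abbbbbbbbaab  b
    4  aaabbbaabaa$abbbbbbbbaaba  a
    5  aabaa$abbbbbbbbaabaaaabbb  b
    6  aabaaaabbbaabaa$abbbbbbbb  b
    7  aabbbaabaa$abbbbbbbbaabaa  a
    8  abaa$abbbbbbbbaabaaaabbba  a
    9  abaaaabbbaabaa$abbbbbbbba  a
   10  abbbaabaa$abbbbbbbbaabaaa  a
   11  abbbbbbbbaabaaaabbbaabaa$  $
   12  baa$abbbbbbbbaabaaaabbbaa  a
   13  baaaabbbaabaa$abbbbbbbbaa  a
   14  baabaa$abbbbbbbbaabaaaabb  b
   15  baabaaaabbbaabaa$abbbbbbb  b
   16  bbaabaa$abbbbbbbbaabaaaab  b
   17  bbaabaaaabbbaabaa$abbbbbb  b
   18  bbbaabaa$abbbbbbbbaabaaaa  a
   19  bbbaabaaaabbbaabaa$abbbbb  b
   20  bbbbaabaaaabbbaabaa$abbbb  b
   21  bbbbbaabaaaabbbaabaa$abbb  b
   22  bbbbbbaabaaaabbbaabaa$abb  b
   23  bbbbbbbaabaaaabbbaabaa$ab  b
   24  bbbbbbbbaabaaaabbbaabaa$a  a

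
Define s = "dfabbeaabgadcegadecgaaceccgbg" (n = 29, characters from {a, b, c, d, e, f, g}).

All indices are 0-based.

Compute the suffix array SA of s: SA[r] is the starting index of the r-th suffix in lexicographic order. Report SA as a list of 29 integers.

[6, 20, 2, 7, 21, 10, 15, 3, 4, 27, 8, 24, 22, 12, 18, 25, 11, 16, 0, 5, 23, 17, 13, 1, 28, 19, 9, 14, 26]

sorted suffixes:
  #0 SA[0]=6  'aabgadcegadecgaaceccgbg'
  #1 SA[1]=20  'aaceccgbg'
  #2 SA[2]=2  'abbeaabgadcegadecgaaceccgbg'
  #3 SA[3]=7  'abgadcegadecgaaceccgbg'
  #4 SA[4]=21  'aceccgbg'
  #5 SA[5]=10  'adcegadecgaaceccgbg'
  #6 SA[6]=15  'adecgaaceccgbg'
  #7 SA[7]=3  'bbeaabgadcegadecgaaceccgbg'
  #8 SA[8]=4  'beaabgadcegadecgaaceccgbg'
  #9 SA[9]=27  'bg'
  #10 SA[10]=8  'bgadcegadecgaaceccgbg'
  #11 SA[11]=24  'ccgbg'
  #12 SA[12]=22  'ceccgbg'
  #13 SA[13]=12  'cegadecgaaceccgbg'
  #14 SA[14]=18  'cgaaceccgbg'
  #15 SA[15]=25  'cgbg'
  #16 SA[16]=11  'dcegadecgaaceccgbg'
  #17 SA[17]=16  'decgaaceccgbg'
  #18 SA[18]=0  'dfabbeaabgadcegadecgaaceccgbg'
  #19 SA[19]=5  'eaabgadcegadecgaaceccgbg'
  #20 SA[20]=23  'eccgbg'
  #21 SA[21]=17  'ecgaaceccgbg'
  #22 SA[22]=13  'egadecgaaceccgbg'
  #23 SA[23]=1  'fabbeaabgadcegadecgaaceccgbg'
  #24 SA[24]=28  'g'
  #25 SA[25]=19  'gaaceccgbg'
  #26 SA[26]=9  'gadcegadecgaaceccgbg'
  #27 SA[27]=14  'gadecgaaceccgbg'
  #28 SA[28]=26  'gbg'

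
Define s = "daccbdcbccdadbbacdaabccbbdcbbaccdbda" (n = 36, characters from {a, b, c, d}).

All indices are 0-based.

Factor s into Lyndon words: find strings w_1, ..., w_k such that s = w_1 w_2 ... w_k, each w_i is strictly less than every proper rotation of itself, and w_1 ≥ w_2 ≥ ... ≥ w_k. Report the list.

["d", "accbdcbccdadbbacd", "aabccbbdcbbaccdbd", "a"]

emit factor 1: 'd' (i=0, period=1)
emit factor 2: 'accbdcbccdadbbacd' (i=1, period=17)
emit factor 3: 'aabccbbdcbbaccdbd' (i=18, period=17)
emit factor 4: 'a' (i=35, period=1)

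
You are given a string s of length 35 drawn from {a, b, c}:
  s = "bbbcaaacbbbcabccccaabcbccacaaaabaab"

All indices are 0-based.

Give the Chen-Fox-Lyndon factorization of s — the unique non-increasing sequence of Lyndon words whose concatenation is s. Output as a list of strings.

["bbbc", "aaacbbbcabccccaabcbccac", "aaaabaab"]

emit factor 1: 'bbbc' (i=0, period=4)
emit factor 2: 'aaacbbbcabccccaabcbccac' (i=4, period=23)
emit factor 3: 'aaaabaab' (i=27, period=8)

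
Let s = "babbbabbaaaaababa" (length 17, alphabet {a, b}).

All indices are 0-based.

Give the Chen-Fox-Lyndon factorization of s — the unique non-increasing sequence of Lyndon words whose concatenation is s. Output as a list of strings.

emit factor 1: 'b' (i=0, period=1)
emit factor 2: 'abbb' (i=1, period=4)
emit factor 3: 'abb' (i=5, period=3)
emit factor 4: 'aaaaabab' (i=8, period=8)
emit factor 5: 'a' (i=16, period=1)

["b", "abbb", "abb", "aaaaabab", "a"]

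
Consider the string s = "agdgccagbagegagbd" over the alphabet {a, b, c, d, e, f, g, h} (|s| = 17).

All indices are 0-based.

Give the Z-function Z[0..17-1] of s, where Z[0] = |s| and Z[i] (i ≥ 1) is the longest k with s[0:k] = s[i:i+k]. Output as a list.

Z[0]=17
i=1: outside box; Z[1]=0
i=2: outside box; Z[2]=0
i=3: outside box; Z[3]=0
i=4: outside box; Z[4]=0
i=5: outside box; Z[5]=0
i=6: outside box; Z[6]=2 grow→box=[6,8)
i=7: min(r-i=1, Z[1]=0)=0; Z[7]=0
i=8: outside box; Z[8]=0
i=9: outside box; Z[9]=2 grow→box=[9,11)
i=10: min(r-i=1, Z[1]=0)=0; Z[10]=0
i=11: outside box; Z[11]=0
i=12: outside box; Z[12]=0
i=13: outside box; Z[13]=2 grow→box=[13,15)
i=14: min(r-i=1, Z[1]=0)=0; Z[14]=0
i=15: outside box; Z[15]=0
i=16: outside box; Z[16]=0

[17, 0, 0, 0, 0, 0, 2, 0, 0, 2, 0, 0, 0, 2, 0, 0, 0]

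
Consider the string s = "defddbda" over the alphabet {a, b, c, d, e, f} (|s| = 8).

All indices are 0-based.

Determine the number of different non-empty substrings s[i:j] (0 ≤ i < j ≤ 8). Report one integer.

sorted suffixes:
  #0 SA[0]=7  'a'
  #1 SA[1]=5  'bda'
  #2 SA[2]=6  'da'
  #3 SA[3]=4  'dbda'
  #4 SA[4]=3  'ddbda'
  #5 SA[5]=0  'defddbda'
  #6 SA[6]=1  'efddbda'
  #7 SA[7]=2  'fddbda'

SA = [7, 5, 6, 4, 3, 0, 1, 2]
i: (SA[i-1],SA[i]) lcp shared
  1: (7,5) 0 ''
  2: (5,6) 0 ''
  3: (6,4) 1 'd'
  4: (4,3) 1 'd'
  5: (3,0) 1 'd'
  6: (0,1) 0 ''
  7: (1,2) 0 ''

n(n+1)/2 = 8·9/2 = 36
Σ LCP = 0 + 0 + 0 + 1 + 1 + 1 + 0 + 0 = 3
distinct = 36 − 3 = 33

33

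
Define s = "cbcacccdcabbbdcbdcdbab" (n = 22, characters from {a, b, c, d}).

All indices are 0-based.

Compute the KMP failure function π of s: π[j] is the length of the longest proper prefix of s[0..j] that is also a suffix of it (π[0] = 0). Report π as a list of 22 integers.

π[0] = 0
j=1 s[j]='b': π[1]=0 (border '')
j=2 s[j]='c': π[2]=1 (border 'c')
j=3 s[j]='a': k: 1→0; π[3]=0 (border '')
j=4 s[j]='c': π[4]=1 (border 'c')
j=5 s[j]='c': k: 1→0; π[5]=1 (border 'c')
j=6 s[j]='c': k: 1→0; π[6]=1 (border 'c')
j=7 s[j]='d': k: 1→0; π[7]=0 (border '')
j=8 s[j]='c': π[8]=1 (border 'c')
j=9 s[j]='a': k: 1→0; π[9]=0 (border '')
j=10 s[j]='b': π[10]=0 (border '')
j=11 s[j]='b': π[11]=0 (border '')
j=12 s[j]='b': π[12]=0 (border '')
j=13 s[j]='d': π[13]=0 (border '')
j=14 s[j]='c': π[14]=1 (border 'c')
j=15 s[j]='b': π[15]=2 (border 'cb')
j=16 s[j]='d': k: 2→0; π[16]=0 (border '')
j=17 s[j]='c': π[17]=1 (border 'c')
j=18 s[j]='d': k: 1→0; π[18]=0 (border '')
j=19 s[j]='b': π[19]=0 (border '')
j=20 s[j]='a': π[20]=0 (border '')
j=21 s[j]='b': π[21]=0 (border '')

[0, 0, 1, 0, 1, 1, 1, 0, 1, 0, 0, 0, 0, 0, 1, 2, 0, 1, 0, 0, 0, 0]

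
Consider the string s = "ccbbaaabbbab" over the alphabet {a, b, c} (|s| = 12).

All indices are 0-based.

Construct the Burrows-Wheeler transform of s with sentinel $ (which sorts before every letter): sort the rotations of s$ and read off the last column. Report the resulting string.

rank  rotation       last
    0  $ccbbaaabbbab  b
    1  aaabbbab$ccbb  b
    2  aabbbab$ccbba  a
    3  ab$ccbbaaabbb  b
    4  abbbab$ccbbaa  a
    5  b$ccbbaaabbba  a
    6  baaabbbab$ccb  b
    7  bab$ccbbaaabb  b
    8  bbaaabbbab$cc  c
    9  bbab$ccbbaaab  b
   10  bbbab$ccbbaaa  a
   11  cbbaaabbbab$c  c
   12  ccbbaaabbbab$  $

bbabaabbcbac$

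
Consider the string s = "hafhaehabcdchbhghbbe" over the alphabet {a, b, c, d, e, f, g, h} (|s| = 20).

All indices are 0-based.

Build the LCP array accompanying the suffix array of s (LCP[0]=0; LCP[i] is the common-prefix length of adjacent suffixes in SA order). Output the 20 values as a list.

rank→(start, suffix):
  0 → (7, 'abcdchbhghbbe')
  1 → (4, 'aehabcdchbhghbbe')
  2 → (1, 'afhaehabcdchbhghbbe')
  3 → (17, 'bbe')
  4 → (8, 'bcdchbhghbbe')
  5 → (18, 'be')
  6 → (13, 'bhghbbe')
  7 → (9, 'cdchbhghbbe')
  8 → (11, 'chbhghbbe')
  9 → (10, 'dchbhghbbe')
  10 → (19, 'e')
  11 → (5, 'ehabcdchbhghbbe')
  12 → (2, 'fhaehabcdchbhghbbe')
  13 → (15, 'ghbbe')
  14 → (6, 'habcdchbhghbbe')
  15 → (3, 'haehabcdchbhghbbe')
  16 → (0, 'hafhaehabcdchbhghbbe')
  17 → (16, 'hbbe')
  18 → (12, 'hbhghbbe')
  19 → (14, 'hghbbe')

SA = [7, 4, 1, 17, 8, 18, 13, 9, 11, 10, 19, 5, 2, 15, 6, 3, 0, 16, 12, 14]
rank  pair      lcp
   1  s[7:],s[4:]  1  'a'
   2  s[4:],s[1:]  1  'a'
   3  s[1:],s[17:]  0  ''
   4  s[17:],s[8:]  1  'b'
   5  s[8:],s[18:]  1  'b'
   6  s[18:],s[13:]  1  'b'
   7  s[13:],s[9:]  0  ''
   8  s[9:],s[11:]  1  'c'
   9  s[11:],s[10:]  0  ''
  10  s[10:],s[19:]  0  ''
  11  s[19:],s[5:]  1  'e'
  12  s[5:],s[2:]  0  ''
  13  s[2:],s[15:]  0  ''
  14  s[15:],s[6:]  0  ''
  15  s[6:],s[3:]  2  'ha'
  16  s[3:],s[0:]  2  'ha'
  17  s[0:],s[16:]  1  'h'
  18  s[16:],s[12:]  2  'hb'
  19  s[12:],s[14:]  1  'h'

[0, 1, 1, 0, 1, 1, 1, 0, 1, 0, 0, 1, 0, 0, 0, 2, 2, 1, 2, 1]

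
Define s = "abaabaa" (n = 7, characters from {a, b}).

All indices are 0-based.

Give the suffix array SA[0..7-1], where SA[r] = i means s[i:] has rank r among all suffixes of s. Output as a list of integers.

[6, 5, 2, 3, 0, 4, 1]

sorted suffixes:
  #0 SA[0]=6  'a'
  #1 SA[1]=5  'aa'
  #2 SA[2]=2  'aabaa'
  #3 SA[3]=3  'abaa'
  #4 SA[4]=0  'abaabaa'
  #5 SA[5]=4  'baa'
  #6 SA[6]=1  'baabaa'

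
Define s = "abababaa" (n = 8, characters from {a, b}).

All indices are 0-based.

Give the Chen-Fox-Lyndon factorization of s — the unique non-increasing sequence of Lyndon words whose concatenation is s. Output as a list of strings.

["ab", "ab", "ab", "a", "a"]

emit factor 1: 'ab' (i=0, period=2)
emit factor 2: 'ab' (i=2, period=2)
emit factor 3: 'ab' (i=4, period=2)
emit factor 4: 'a' (i=6, period=1)
emit factor 5: 'a' (i=7, period=1)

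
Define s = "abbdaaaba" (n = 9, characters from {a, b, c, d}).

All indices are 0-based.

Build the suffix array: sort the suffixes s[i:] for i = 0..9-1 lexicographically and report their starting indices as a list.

sorted suffixes:
  #0 SA[0]=8  'a'
  #1 SA[1]=4  'aaaba'
  #2 SA[2]=5  'aaba'
  #3 SA[3]=6  'aba'
  #4 SA[4]=0  'abbdaaaba'
  #5 SA[5]=7  'ba'
  #6 SA[6]=1  'bbdaaaba'
  #7 SA[7]=2  'bdaaaba'
  #8 SA[8]=3  'daaaba'

[8, 4, 5, 6, 0, 7, 1, 2, 3]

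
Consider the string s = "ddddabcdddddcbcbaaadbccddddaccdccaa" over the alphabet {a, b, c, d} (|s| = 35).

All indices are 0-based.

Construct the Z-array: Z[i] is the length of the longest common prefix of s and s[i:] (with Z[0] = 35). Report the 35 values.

[35, 3, 2, 1, 0, 0, 0, 4, 4, 3, 2, 1, 0, 0, 0, 0, 0, 0, 0, 1, 0, 0, 0, 5, 3, 2, 1, 0, 0, 0, 1, 0, 0, 0, 0]

Z[0]=35
i=1: outside box; Z[1]=3 extend→box=[1,4)
i=2: min(r-i=2, Z[1]=3)=2; Z[2]=2
i=3: min(r-i=1, Z[2]=2)=1; Z[3]=1
i=4: outside box; Z[4]=0
i=5: outside box; Z[5]=0
i=6: outside box; Z[6]=0
i=7: outside box; Z[7]=4 extend→box=[7,11)
i=8: min(r-i=3, Z[1]=3)=3; Z[8]=4 extend→box=[8,12)
i=9: min(r-i=3, Z[1]=3)=3; Z[9]=3
i=10: min(r-i=2, Z[2]=2)=2; Z[10]=2
i=11: min(r-i=1, Z[3]=1)=1; Z[11]=1
i=12: outside box; Z[12]=0
i=13: outside box; Z[13]=0
i=14: outside box; Z[14]=0
i=15: outside box; Z[15]=0
i=16: outside box; Z[16]=0
i=17: outside box; Z[17]=0
i=18: outside box; Z[18]=0
i=19: outside box; Z[19]=1 extend→box=[19,20)
i=20: outside box; Z[20]=0
i=21: outside box; Z[21]=0
i=22: outside box; Z[22]=0
i=23: outside box; Z[23]=5 extend→box=[23,28)
i=24: min(r-i=4, Z[1]=3)=3; Z[24]=3
i=25: min(r-i=3, Z[2]=2)=2; Z[25]=2
i=26: min(r-i=2, Z[3]=1)=1; Z[26]=1
i=27: min(r-i=1, Z[4]=0)=0; Z[27]=0
i=28: outside box; Z[28]=0
i=29: outside box; Z[29]=0
i=30: outside box; Z[30]=1 extend→box=[30,31)
i=31: outside box; Z[31]=0
i=32: outside box; Z[32]=0
i=33: outside box; Z[33]=0
i=34: outside box; Z[34]=0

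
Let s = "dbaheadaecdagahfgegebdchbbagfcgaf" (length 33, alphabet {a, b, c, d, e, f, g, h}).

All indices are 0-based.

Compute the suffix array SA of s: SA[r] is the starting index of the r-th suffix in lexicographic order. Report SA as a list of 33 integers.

rank→(start, suffix):
  0 → (5, 'adaecdagahfgegebdchbbagfcgaf')
  1 → (7, 'aecdagahfgegebdchbbagfcgaf')
  2 → (31, 'af')
  3 → (11, 'agahfgegebdchbbagfcgaf')
  4 → (26, 'agfcgaf')
  5 → (2, 'aheadaecdagahfgegebdchbbagfcgaf')
  6 → (13, 'ahfgegebdchbbagfcgaf')
  7 → (25, 'bagfcgaf')
  8 → (1, 'baheadaecdagahfgegebdchbbagfcgaf')
  9 → (24, 'bbagfcgaf')
  10 → (20, 'bdchbbagfcgaf')
  11 → (9, 'cdagahfgegebdchbbagfcgaf')
  12 → (29, 'cgaf')
  13 → (22, 'chbbagfcgaf')
  14 → (6, 'daecdagahfgegebdchbbagfcgaf')
  15 → (10, 'dagahfgegebdchbbagfcgaf')
  16 → (0, 'dbaheadaecdagahfgegebdchbbagfcgaf')
  17 → (21, 'dchbbagfcgaf')
  18 → (4, 'eadaecdagahfgegebdchbbagfcgaf')
  19 → (19, 'ebdchbbagfcgaf')
  20 → (8, 'ecdagahfgegebdchbbagfcgaf')
  21 → (17, 'egebdchbbagfcgaf')
  22 → (32, 'f')
  23 → (28, 'fcgaf')
  24 → (15, 'fgegebdchbbagfcgaf')
  25 → (30, 'gaf')
  26 → (12, 'gahfgegebdchbbagfcgaf')
  27 → (18, 'gebdchbbagfcgaf')
  28 → (16, 'gegebdchbbagfcgaf')
  29 → (27, 'gfcgaf')
  30 → (23, 'hbbagfcgaf')
  31 → (3, 'headaecdagahfgegebdchbbagfcgaf')
  32 → (14, 'hfgegebdchbbagfcgaf')

[5, 7, 31, 11, 26, 2, 13, 25, 1, 24, 20, 9, 29, 22, 6, 10, 0, 21, 4, 19, 8, 17, 32, 28, 15, 30, 12, 18, 16, 27, 23, 3, 14]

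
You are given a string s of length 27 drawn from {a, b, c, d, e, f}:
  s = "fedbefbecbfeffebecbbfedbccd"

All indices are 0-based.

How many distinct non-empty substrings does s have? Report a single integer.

rank | idx | suffix
   0 |  18 | bbfedbccd
   1 |  23 | bccd
   2 |  15 | becbbfedbccd
   3 |   6 | becbfeffebecbbfedbccd
   4 |   3 | befbecbfeffebecbbfedbccd
   5 |  19 | bfedbccd
   6 |   9 | bfeffebecbbfedbccd
   7 |  17 | cbbfedbccd
   8 |   8 | cbfeffebecbbfedbccd
   9 |  24 | ccd
  10 |  25 | cd
  11 |  26 | d
  12 |  22 | dbccd
  13 |   2 | dbefbecbfeffebecbbfedbccd
  14 |  14 | ebecbbfedbccd
  15 |  16 | ecbbfedbccd
  16 |   7 | ecbfeffebecbbfedbccd
  17 |  21 | edbccd
  18 |   1 | edbefbecbfeffebecbbfedbccd
  19 |   4 | efbecbfeffebecbbfedbccd
  20 |  11 | effebecbbfedbccd
  21 |   5 | fbecbfeffebecbbfedbccd
  22 |  13 | febecbbfedbccd
  23 |  20 | fedbccd
  24 |   0 | fedbefbecbfeffebecbbfedbccd
  25 |  10 | feffebecbbfedbccd
  26 |  12 | ffebecbbfedbccd

SA = [18, 23, 15, 6, 3, 19, 9, 17, 8, 24, 25, 26, 22, 2, 14, 16, 7, 21, 1, 4, 11, 5, 13, 20, 0, 10, 12]
[i] adj suffixes → lcp
  [1] 18/23 → 1 ('b')
  [2] 23/15 → 1 ('b')
  [3] 15/6 → 4 ('becb')
  [4] 6/3 → 2 ('be')
  [5] 3/19 → 1 ('b')
  [6] 19/9 → 3 ('bfe')
  [7] 9/17 → 0 ('')
  [8] 17/8 → 2 ('cb')
  [9] 8/24 → 1 ('c')
  [10] 24/25 → 1 ('c')
  [11] 25/26 → 0 ('')
  [12] 26/22 → 1 ('d')
  [13] 22/2 → 2 ('db')
  [14] 2/14 → 0 ('')
  [15] 14/16 → 1 ('e')
  [16] 16/7 → 3 ('ecb')
  [17] 7/21 → 1 ('e')
  [18] 21/1 → 3 ('edb')
  [19] 1/4 → 1 ('e')
  [20] 4/11 → 2 ('ef')
  [21] 11/5 → 0 ('')
  [22] 5/13 → 1 ('f')
  [23] 13/20 → 2 ('fe')
  [24] 20/0 → 4 ('fedb')
  [25] 0/10 → 2 ('fe')
  [26] 10/12 → 1 ('f')

n(n+1)/2 = 27·28/2 = 378
Σ LCP = 0 + 1 + 1 + 4 + 2 + 1 + 3 + 0 + 2 + 1 + 1 + 0 + 1 + 2 + 0 + 1 + 3 + 1 + 3 + 1 + 2 + 0 + 1 + 2 + 4 + 2 + 1 = 40
distinct = 378 − 40 = 338

338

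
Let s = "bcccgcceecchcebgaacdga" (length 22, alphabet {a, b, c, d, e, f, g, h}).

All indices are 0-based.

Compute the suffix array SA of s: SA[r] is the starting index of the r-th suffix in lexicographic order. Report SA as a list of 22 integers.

[21, 16, 17, 0, 14, 1, 5, 2, 9, 18, 12, 6, 3, 10, 19, 13, 8, 7, 20, 15, 4, 11]

rank | idx | suffix
   0 |  21 | a
   1 |  16 | aacdga
   2 |  17 | acdga
   3 |   0 | bcccgcceecchcebgaacdga
   4 |  14 | bgaacdga
   5 |   1 | cccgcceecchcebgaacdga
   6 |   5 | cceecchcebgaacdga
   7 |   2 | ccgcceecchcebgaacdga
   8 |   9 | cchcebgaacdga
   9 |  18 | cdga
  10 |  12 | cebgaacdga
  11 |   6 | ceecchcebgaacdga
  12 |   3 | cgcceecchcebgaacdga
  13 |  10 | chcebgaacdga
  14 |  19 | dga
  15 |  13 | ebgaacdga
  16 |   8 | ecchcebgaacdga
  17 |   7 | eecchcebgaacdga
  18 |  20 | ga
  19 |  15 | gaacdga
  20 |   4 | gcceecchcebgaacdga
  21 |  11 | hcebgaacdga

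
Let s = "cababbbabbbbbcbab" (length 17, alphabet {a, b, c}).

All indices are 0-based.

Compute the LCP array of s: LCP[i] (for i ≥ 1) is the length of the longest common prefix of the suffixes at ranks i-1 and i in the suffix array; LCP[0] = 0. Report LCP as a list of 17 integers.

rank→(start, suffix):
  0 → (15, 'ab')
  1 → (1, 'ababbbabbbbbcbab')
  2 → (3, 'abbbabbbbbcbab')
  3 → (7, 'abbbbbcbab')
  4 → (16, 'b')
  5 → (14, 'bab')
  6 → (2, 'babbbabbbbbcbab')
  7 → (6, 'babbbbbcbab')
  8 → (5, 'bbabbbbbcbab')
  9 → (4, 'bbbabbbbbcbab')
  10 → (8, 'bbbbbcbab')
  11 → (9, 'bbbbcbab')
  12 → (10, 'bbbcbab')
  13 → (11, 'bbcbab')
  14 → (12, 'bcbab')
  15 → (0, 'cababbbabbbbbcbab')
  16 → (13, 'cbab')

SA = [15, 1, 3, 7, 16, 14, 2, 6, 5, 4, 8, 9, 10, 11, 12, 0, 13]
[i] adj suffixes → lcp
  [1] 15/1 → 2 ('ab')
  [2] 1/3 → 2 ('ab')
  [3] 3/7 → 4 ('abbb')
  [4] 7/16 → 0 ('')
  [5] 16/14 → 1 ('b')
  [6] 14/2 → 3 ('bab')
  [7] 2/6 → 5 ('babbb')
  [8] 6/5 → 1 ('b')
  [9] 5/4 → 2 ('bb')
  [10] 4/8 → 3 ('bbb')
  [11] 8/9 → 4 ('bbbb')
  [12] 9/10 → 3 ('bbb')
  [13] 10/11 → 2 ('bb')
  [14] 11/12 → 1 ('b')
  [15] 12/0 → 0 ('')
  [16] 0/13 → 1 ('c')

[0, 2, 2, 4, 0, 1, 3, 5, 1, 2, 3, 4, 3, 2, 1, 0, 1]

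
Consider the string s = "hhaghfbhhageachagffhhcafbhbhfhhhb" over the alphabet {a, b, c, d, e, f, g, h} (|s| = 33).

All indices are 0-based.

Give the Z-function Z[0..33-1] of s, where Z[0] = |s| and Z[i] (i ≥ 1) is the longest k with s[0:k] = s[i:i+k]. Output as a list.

[33, 1, 0, 0, 1, 0, 0, 4, 1, 0, 0, 0, 0, 0, 1, 0, 0, 0, 0, 2, 1, 0, 0, 0, 0, 1, 0, 1, 0, 2, 2, 1, 0]

Z[0]=33
i=1: i≥r, start 0; Z[1]=1 grow→box=[1,2)
i=2: i≥r, start 0; Z[2]=0
i=3: i≥r, start 0; Z[3]=0
i=4: i≥r, start 0; Z[4]=1 grow→box=[4,5)
i=5: i≥r, start 0; Z[5]=0
i=6: i≥r, start 0; Z[6]=0
i=7: i≥r, start 0; Z[7]=4 grow→box=[7,11)
i=8: min(r-i=3, Z[1]=1)=1; Z[8]=1
i=9: min(r-i=2, Z[2]=0)=0; Z[9]=0
i=10: min(r-i=1, Z[3]=0)=0; Z[10]=0
i=11: i≥r, start 0; Z[11]=0
i=12: i≥r, start 0; Z[12]=0
i=13: i≥r, start 0; Z[13]=0
i=14: i≥r, start 0; Z[14]=1 grow→box=[14,15)
i=15: i≥r, start 0; Z[15]=0
i=16: i≥r, start 0; Z[16]=0
i=17: i≥r, start 0; Z[17]=0
i=18: i≥r, start 0; Z[18]=0
i=19: i≥r, start 0; Z[19]=2 grow→box=[19,21)
i=20: min(r-i=1, Z[1]=1)=1; Z[20]=1
i=21: i≥r, start 0; Z[21]=0
i=22: i≥r, start 0; Z[22]=0
i=23: i≥r, start 0; Z[23]=0
i=24: i≥r, start 0; Z[24]=0
i=25: i≥r, start 0; Z[25]=1 grow→box=[25,26)
i=26: i≥r, start 0; Z[26]=0
i=27: i≥r, start 0; Z[27]=1 grow→box=[27,28)
i=28: i≥r, start 0; Z[28]=0
i=29: i≥r, start 0; Z[29]=2 grow→box=[29,31)
i=30: min(r-i=1, Z[1]=1)=1; Z[30]=2 grow→box=[30,32)
i=31: min(r-i=1, Z[1]=1)=1; Z[31]=1
i=32: i≥r, start 0; Z[32]=0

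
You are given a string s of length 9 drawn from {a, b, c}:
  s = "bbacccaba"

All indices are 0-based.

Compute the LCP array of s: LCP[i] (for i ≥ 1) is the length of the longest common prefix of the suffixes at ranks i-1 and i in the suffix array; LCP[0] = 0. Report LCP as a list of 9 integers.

[0, 1, 1, 0, 2, 1, 0, 1, 2]

rank→(start, suffix):
  0 → (8, 'a')
  1 → (6, 'aba')
  2 → (2, 'acccaba')
  3 → (7, 'ba')
  4 → (1, 'bacccaba')
  5 → (0, 'bbacccaba')
  6 → (5, 'caba')
  7 → (4, 'ccaba')
  8 → (3, 'cccaba')

SA = [8, 6, 2, 7, 1, 0, 5, 4, 3]
[i] adj suffixes → lcp
  [1] 8/6 → 1 ('a')
  [2] 6/2 → 1 ('a')
  [3] 2/7 → 0 ('')
  [4] 7/1 → 2 ('ba')
  [5] 1/0 → 1 ('b')
  [6] 0/5 → 0 ('')
  [7] 5/4 → 1 ('c')
  [8] 4/3 → 2 ('cc')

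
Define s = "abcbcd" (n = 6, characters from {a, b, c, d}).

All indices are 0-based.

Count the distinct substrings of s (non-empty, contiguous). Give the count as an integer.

18

rank | idx | suffix
   0 |   0 | abcbcd
   1 |   1 | bcbcd
   2 |   3 | bcd
   3 |   2 | cbcd
   4 |   4 | cd
   5 |   5 | d

SA = [0, 1, 3, 2, 4, 5]
i: (SA[i-1],SA[i]) lcp shared
  1: (0,1) 0 ''
  2: (1,3) 2 'bc'
  3: (3,2) 0 ''
  4: (2,4) 1 'c'
  5: (4,5) 0 ''

n(n+1)/2 = 6·7/2 = 21
Σ LCP = 0 + 0 + 2 + 0 + 1 + 0 = 3
distinct = 21 − 3 = 18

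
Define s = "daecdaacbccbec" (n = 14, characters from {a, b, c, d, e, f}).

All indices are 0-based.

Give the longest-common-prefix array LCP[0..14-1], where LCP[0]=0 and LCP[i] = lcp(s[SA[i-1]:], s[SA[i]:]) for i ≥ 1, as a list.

sorted suffixes:
  #0 SA[0]=5  'aacbccbec'
  #1 SA[1]=6  'acbccbec'
  #2 SA[2]=1  'aecdaacbccbec'
  #3 SA[3]=8  'bccbec'
  #4 SA[4]=11  'bec'
  #5 SA[5]=13  'c'
  #6 SA[6]=7  'cbccbec'
  #7 SA[7]=10  'cbec'
  #8 SA[8]=9  'ccbec'
  #9 SA[9]=3  'cdaacbccbec'
  #10 SA[10]=4  'daacbccbec'
  #11 SA[11]=0  'daecdaacbccbec'
  #12 SA[12]=12  'ec'
  #13 SA[13]=2  'ecdaacbccbec'

SA = [5, 6, 1, 8, 11, 13, 7, 10, 9, 3, 4, 0, 12, 2]
i: (SA[i-1],SA[i]) lcp shared
  1: (5,6) 1 'a'
  2: (6,1) 1 'a'
  3: (1,8) 0 ''
  4: (8,11) 1 'b'
  5: (11,13) 0 ''
  6: (13,7) 1 'c'
  7: (7,10) 2 'cb'
  8: (10,9) 1 'c'
  9: (9,3) 1 'c'
  10: (3,4) 0 ''
  11: (4,0) 2 'da'
  12: (0,12) 0 ''
  13: (12,2) 2 'ec'

[0, 1, 1, 0, 1, 0, 1, 2, 1, 1, 0, 2, 0, 2]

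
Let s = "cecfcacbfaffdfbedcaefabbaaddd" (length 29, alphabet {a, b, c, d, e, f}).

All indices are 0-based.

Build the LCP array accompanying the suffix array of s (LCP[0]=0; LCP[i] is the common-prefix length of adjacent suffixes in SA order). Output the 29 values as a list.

rank | idx | suffix
   0 |  24 | aaddd
   1 |  21 | abbaaddd
   2 |   5 | acbfaffdfbedcaefabbaaddd
   3 |  25 | addd
   4 |  18 | aefabbaaddd
   5 |   9 | affdfbedcaefabbaaddd
   6 |  23 | baaddd
   7 |  22 | bbaaddd
   8 |  14 | bedcaefabbaaddd
   9 |   7 | bfaffdfbedcaefabbaaddd
  10 |   4 | cacbfaffdfbedcaefabbaaddd
  11 |  17 | caefabbaaddd
  12 |   6 | cbfaffdfbedcaefabbaaddd
  13 |   0 | cecfcacbfaffdfbedcaefabbaaddd
  14 |   2 | cfcacbfaffdfbedcaefabbaaddd
  15 |  28 | d
  16 |  16 | dcaefabbaaddd
  17 |  27 | dd
  18 |  26 | ddd
  19 |  12 | dfbedcaefabbaaddd
  20 |   1 | ecfcacbfaffdfbedcaefabbaaddd
  21 |  15 | edcaefabbaaddd
  22 |  19 | efabbaaddd
  23 |  20 | fabbaaddd
  24 |   8 | faffdfbedcaefabbaaddd
  25 |  13 | fbedcaefabbaaddd
  26 |   3 | fcacbfaffdfbedcaefabbaaddd
  27 |  11 | fdfbedcaefabbaaddd
  28 |  10 | ffdfbedcaefabbaaddd

SA = [24, 21, 5, 25, 18, 9, 23, 22, 14, 7, 4, 17, 6, 0, 2, 28, 16, 27, 26, 12, 1, 15, 19, 20, 8, 13, 3, 11, 10]
i: (SA[i-1],SA[i]) lcp shared
  1: (24,21) 1 'a'
  2: (21,5) 1 'a'
  3: (5,25) 1 'a'
  4: (25,18) 1 'a'
  5: (18,9) 1 'a'
  6: (9,23) 0 ''
  7: (23,22) 1 'b'
  8: (22,14) 1 'b'
  9: (14,7) 1 'b'
  10: (7,4) 0 ''
  11: (4,17) 2 'ca'
  12: (17,6) 1 'c'
  13: (6,0) 1 'c'
  14: (0,2) 1 'c'
  15: (2,28) 0 ''
  16: (28,16) 1 'd'
  17: (16,27) 1 'd'
  18: (27,26) 2 'dd'
  19: (26,12) 1 'd'
  20: (12,1) 0 ''
  21: (1,15) 1 'e'
  22: (15,19) 1 'e'
  23: (19,20) 0 ''
  24: (20,8) 2 'fa'
  25: (8,13) 1 'f'
  26: (13,3) 1 'f'
  27: (3,11) 1 'f'
  28: (11,10) 1 'f'

[0, 1, 1, 1, 1, 1, 0, 1, 1, 1, 0, 2, 1, 1, 1, 0, 1, 1, 2, 1, 0, 1, 1, 0, 2, 1, 1, 1, 1]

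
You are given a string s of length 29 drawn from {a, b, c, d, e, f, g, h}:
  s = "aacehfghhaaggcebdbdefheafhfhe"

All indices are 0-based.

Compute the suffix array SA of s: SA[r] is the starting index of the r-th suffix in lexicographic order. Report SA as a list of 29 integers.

rank | idx | suffix
   0 |   0 | aacehfghhaaggcebdbdefheafhfhe
   1 |   9 | aaggcebdbdefheafhfhe
   2 |   1 | acehfghhaaggcebdbdefheafhfhe
   3 |  23 | afhfhe
   4 |  10 | aggcebdbdefheafhfhe
   5 |  15 | bdbdefheafhfhe
   6 |  17 | bdefheafhfhe
   7 |  13 | cebdbdefheafhfhe
   8 |   2 | cehfghhaaggcebdbdefheafhfhe
   9 |  16 | dbdefheafhfhe
  10 |  18 | defheafhfhe
  11 |  28 | e
  12 |  22 | eafhfhe
  13 |  14 | ebdbdefheafhfhe
  14 |  19 | efheafhfhe
  15 |   3 | ehfghhaaggcebdbdefheafhfhe
  16 |   5 | fghhaaggcebdbdefheafhfhe
  17 |  26 | fhe
  18 |  20 | fheafhfhe
  19 |  24 | fhfhe
  20 |  12 | gcebdbdefheafhfhe
  21 |  11 | ggcebdbdefheafhfhe
  22 |   6 | ghhaaggcebdbdefheafhfhe
  23 |   8 | haaggcebdbdefheafhfhe
  24 |  27 | he
  25 |  21 | heafhfhe
  26 |   4 | hfghhaaggcebdbdefheafhfhe
  27 |  25 | hfhe
  28 |   7 | hhaaggcebdbdefheafhfhe

[0, 9, 1, 23, 10, 15, 17, 13, 2, 16, 18, 28, 22, 14, 19, 3, 5, 26, 20, 24, 12, 11, 6, 8, 27, 21, 4, 25, 7]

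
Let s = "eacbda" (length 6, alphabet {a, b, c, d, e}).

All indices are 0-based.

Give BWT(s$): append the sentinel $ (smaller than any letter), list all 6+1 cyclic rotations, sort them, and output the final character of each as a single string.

rank  rotation last
    0  $eacbda  a
    1  a$eacbd  d
    2  acbda$e  e
    3  bda$eac  c
    4  cbda$ea  a
    5  da$eacb  b
    6  eacbda$  $

adecab$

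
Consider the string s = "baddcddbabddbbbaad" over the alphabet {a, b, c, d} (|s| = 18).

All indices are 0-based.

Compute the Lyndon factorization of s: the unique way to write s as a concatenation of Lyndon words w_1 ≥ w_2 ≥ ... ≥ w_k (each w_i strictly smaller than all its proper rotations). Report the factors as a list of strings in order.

["b", "addcddb", "abddbbb", "aad"]

emit factor 1: 'b' (i=0, period=1)
emit factor 2: 'addcddb' (i=1, period=7)
emit factor 3: 'abddbbb' (i=8, period=7)
emit factor 4: 'aad' (i=15, period=3)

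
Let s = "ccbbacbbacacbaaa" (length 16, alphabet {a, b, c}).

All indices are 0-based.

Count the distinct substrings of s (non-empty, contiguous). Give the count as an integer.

sorted suffixes:
  #0 SA[0]=15  'a'
  #1 SA[1]=14  'aa'
  #2 SA[2]=13  'aaa'
  #3 SA[3]=8  'acacbaaa'
  #4 SA[4]=10  'acbaaa'
  #5 SA[5]=4  'acbbacacbaaa'
  #6 SA[6]=12  'baaa'
  #7 SA[7]=7  'bacacbaaa'
  #8 SA[8]=3  'bacbbacacbaaa'
  #9 SA[9]=6  'bbacacbaaa'
  #10 SA[10]=2  'bbacbbacacbaaa'
  #11 SA[11]=9  'cacbaaa'
  #12 SA[12]=11  'cbaaa'
  #13 SA[13]=5  'cbbacacbaaa'
  #14 SA[14]=1  'cbbacbbacacbaaa'
  #15 SA[15]=0  'ccbbacbbacacbaaa'

SA = [15, 14, 13, 8, 10, 4, 12, 7, 3, 6, 2, 9, 11, 5, 1, 0]
i: (SA[i-1],SA[i]) lcp shared
  1: (15,14) 1 'a'
  2: (14,13) 2 'aa'
  3: (13,8) 1 'a'
  4: (8,10) 2 'ac'
  5: (10,4) 3 'acb'
  6: (4,12) 0 ''
  7: (12,7) 2 'ba'
  8: (7,3) 3 'bac'
  9: (3,6) 1 'b'
  10: (6,2) 4 'bbac'
  11: (2,9) 0 ''
  12: (9,11) 1 'c'
  13: (11,5) 2 'cb'
  14: (5,1) 5 'cbbac'
  15: (1,0) 1 'c'

n(n+1)/2 = 16·17/2 = 136
Σ LCP = 0 + 1 + 2 + 1 + 2 + 3 + 0 + 2 + 3 + 1 + 4 + 0 + 1 + 2 + 5 + 1 = 28
distinct = 136 − 28 = 108

108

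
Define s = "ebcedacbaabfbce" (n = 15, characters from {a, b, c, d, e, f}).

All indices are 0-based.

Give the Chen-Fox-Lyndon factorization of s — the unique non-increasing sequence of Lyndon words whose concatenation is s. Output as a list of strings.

["e", "bced", "acb", "aabfbce"]

emit factor 1: 'e' (i=0, period=1)
emit factor 2: 'bced' (i=1, period=4)
emit factor 3: 'acb' (i=5, period=3)
emit factor 4: 'aabfbce' (i=8, period=7)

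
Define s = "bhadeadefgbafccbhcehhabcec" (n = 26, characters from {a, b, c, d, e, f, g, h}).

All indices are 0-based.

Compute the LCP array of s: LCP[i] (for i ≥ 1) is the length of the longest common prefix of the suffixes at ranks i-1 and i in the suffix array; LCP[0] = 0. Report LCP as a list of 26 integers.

rank→(start, suffix):
  0 → (21, 'abcec')
  1 → (2, 'adeadefgbafccbhcehhabcec')
  2 → (5, 'adefgbafccbhcehhabcec')
  3 → (11, 'afccbhcehhabcec')
  4 → (10, 'bafccbhcehhabcec')
  5 → (22, 'bcec')
  6 → (0, 'bhadeadefgbafccbhcehhabcec')
  7 → (15, 'bhcehhabcec')
  8 → (25, 'c')
  9 → (14, 'cbhcehhabcec')
  10 → (13, 'ccbhcehhabcec')
  11 → (23, 'cec')
  12 → (17, 'cehhabcec')
  13 → (3, 'deadefgbafccbhcehhabcec')
  14 → (6, 'defgbafccbhcehhabcec')
  15 → (4, 'eadefgbafccbhcehhabcec')
  16 → (24, 'ec')
  17 → (7, 'efgbafccbhcehhabcec')
  18 → (18, 'ehhabcec')
  19 → (12, 'fccbhcehhabcec')
  20 → (8, 'fgbafccbhcehhabcec')
  21 → (9, 'gbafccbhcehhabcec')
  22 → (20, 'habcec')
  23 → (1, 'hadeadefgbafccbhcehhabcec')
  24 → (16, 'hcehhabcec')
  25 → (19, 'hhabcec')

SA = [21, 2, 5, 11, 10, 22, 0, 15, 25, 14, 13, 23, 17, 3, 6, 4, 24, 7, 18, 12, 8, 9, 20, 1, 16, 19]
rank  pair      lcp
   1  s[21:],s[2:]  1  'a'
   2  s[2:],s[5:]  3  'ade'
   3  s[5:],s[11:]  1  'a'
   4  s[11:],s[10:]  0  ''
   5  s[10:],s[22:]  1  'b'
   6  s[22:],s[0:]  1  'b'
   7  s[0:],s[15:]  2  'bh'
   8  s[15:],s[25:]  0  ''
   9  s[25:],s[14:]  1  'c'
  10  s[14:],s[13:]  1  'c'
  11  s[13:],s[23:]  1  'c'
  12  s[23:],s[17:]  2  'ce'
  13  s[17:],s[3:]  0  ''
  14  s[3:],s[6:]  2  'de'
  15  s[6:],s[4:]  0  ''
  16  s[4:],s[24:]  1  'e'
  17  s[24:],s[7:]  1  'e'
  18  s[7:],s[18:]  1  'e'
  19  s[18:],s[12:]  0  ''
  20  s[12:],s[8:]  1  'f'
  21  s[8:],s[9:]  0  ''
  22  s[9:],s[20:]  0  ''
  23  s[20:],s[1:]  2  'ha'
  24  s[1:],s[16:]  1  'h'
  25  s[16:],s[19:]  1  'h'

[0, 1, 3, 1, 0, 1, 1, 2, 0, 1, 1, 1, 2, 0, 2, 0, 1, 1, 1, 0, 1, 0, 0, 2, 1, 1]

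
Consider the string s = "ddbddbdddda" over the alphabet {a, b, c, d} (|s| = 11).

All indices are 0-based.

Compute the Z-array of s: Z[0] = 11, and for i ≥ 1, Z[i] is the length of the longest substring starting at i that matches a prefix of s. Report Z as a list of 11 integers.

Z[0]=11
i=1: i≥r, start 0; Z[1]=1 scan→box=[1,2)
i=2: i≥r, start 0; Z[2]=0
i=3: i≥r, start 0; Z[3]=5 scan→box=[3,8)
i=4: min(r-i=4, Z[1]=1)=1; Z[4]=1
i=5: min(r-i=3, Z[2]=0)=0; Z[5]=0
i=6: min(r-i=2, Z[3]=5)=2; Z[6]=2
i=7: min(r-i=1, Z[4]=1)=1; Z[7]=2 scan→box=[7,9)
i=8: min(r-i=1, Z[1]=1)=1; Z[8]=2 scan→box=[8,10)
i=9: min(r-i=1, Z[1]=1)=1; Z[9]=1
i=10: i≥r, start 0; Z[10]=0

[11, 1, 0, 5, 1, 0, 2, 2, 2, 1, 0]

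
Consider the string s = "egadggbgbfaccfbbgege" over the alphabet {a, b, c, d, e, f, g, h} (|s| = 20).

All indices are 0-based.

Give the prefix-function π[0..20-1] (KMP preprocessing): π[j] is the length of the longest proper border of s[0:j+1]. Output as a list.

π[0] = 0
j=1 s[j]='g': π[1]=0 (border '')
j=2 s[j]='a': π[2]=0 (border '')
j=3 s[j]='d': π[3]=0 (border '')
j=4 s[j]='g': π[4]=0 (border '')
j=5 s[j]='g': π[5]=0 (border '')
j=6 s[j]='b': π[6]=0 (border '')
j=7 s[j]='g': π[7]=0 (border '')
j=8 s[j]='b': π[8]=0 (border '')
j=9 s[j]='f': π[9]=0 (border '')
j=10 s[j]='a': π[10]=0 (border '')
j=11 s[j]='c': π[11]=0 (border '')
j=12 s[j]='c': π[12]=0 (border '')
j=13 s[j]='f': π[13]=0 (border '')
j=14 s[j]='b': π[14]=0 (border '')
j=15 s[j]='b': π[15]=0 (border '')
j=16 s[j]='g': π[16]=0 (border '')
j=17 s[j]='e': π[17]=1 (border 'e')
j=18 s[j]='g': π[18]=2 (border 'eg')
j=19 s[j]='e': k: 2→0; π[19]=1 (border 'e')

[0, 0, 0, 0, 0, 0, 0, 0, 0, 0, 0, 0, 0, 0, 0, 0, 0, 1, 2, 1]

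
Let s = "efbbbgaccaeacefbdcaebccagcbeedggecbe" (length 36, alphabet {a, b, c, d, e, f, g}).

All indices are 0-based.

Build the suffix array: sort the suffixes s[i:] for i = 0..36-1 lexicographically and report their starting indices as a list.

sorted suffixes:
  #0 SA[0]=6  'accaeacefbdcaebccagcbeedggecbe'
  #1 SA[1]=11  'acefbdcaebccagcbeedggecbe'
  #2 SA[2]=9  'aeacefbdcaebccagcbeedggecbe'
  #3 SA[3]=18  'aebccagcbeedggecbe'
  #4 SA[4]=23  'agcbeedggecbe'
  #5 SA[5]=2  'bbbgaccaeacefbdcaebccagcbeedggecbe'
  #6 SA[6]=3  'bbgaccaeacefbdcaebccagcbeedggecbe'
  #7 SA[7]=20  'bccagcbeedggecbe'
  #8 SA[8]=15  'bdcaebccagcbeedggecbe'
  #9 SA[9]=34  'be'
  #10 SA[10]=26  'beedggecbe'
  #11 SA[11]=4  'bgaccaeacefbdcaebccagcbeedggecbe'
  #12 SA[12]=8  'caeacefbdcaebccagcbeedggecbe'
  #13 SA[13]=17  'caebccagcbeedggecbe'
  #14 SA[14]=22  'cagcbeedggecbe'
  #15 SA[15]=33  'cbe'
  #16 SA[16]=25  'cbeedggecbe'
  #17 SA[17]=7  'ccaeacefbdcaebccagcbeedggecbe'
  #18 SA[18]=21  'ccagcbeedggecbe'
  #19 SA[19]=12  'cefbdcaebccagcbeedggecbe'
  #20 SA[20]=16  'dcaebccagcbeedggecbe'
  #21 SA[21]=29  'dggecbe'
  #22 SA[22]=35  'e'
  #23 SA[23]=10  'eacefbdcaebccagcbeedggecbe'
  #24 SA[24]=19  'ebccagcbeedggecbe'
  #25 SA[25]=32  'ecbe'
  #26 SA[26]=28  'edggecbe'
  #27 SA[27]=27  'eedggecbe'
  #28 SA[28]=0  'efbbbgaccaeacefbdcaebccagcbeedggecbe'
  #29 SA[29]=13  'efbdcaebccagcbeedggecbe'
  #30 SA[30]=1  'fbbbgaccaeacefbdcaebccagcbeedggecbe'
  #31 SA[31]=14  'fbdcaebccagcbeedggecbe'
  #32 SA[32]=5  'gaccaeacefbdcaebccagcbeedggecbe'
  #33 SA[33]=24  'gcbeedggecbe'
  #34 SA[34]=31  'gecbe'
  #35 SA[35]=30  'ggecbe'

[6, 11, 9, 18, 23, 2, 3, 20, 15, 34, 26, 4, 8, 17, 22, 33, 25, 7, 21, 12, 16, 29, 35, 10, 19, 32, 28, 27, 0, 13, 1, 14, 5, 24, 31, 30]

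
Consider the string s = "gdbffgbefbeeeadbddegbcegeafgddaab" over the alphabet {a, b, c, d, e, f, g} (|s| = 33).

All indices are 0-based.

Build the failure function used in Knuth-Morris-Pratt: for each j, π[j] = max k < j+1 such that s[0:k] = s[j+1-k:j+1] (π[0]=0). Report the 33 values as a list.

[0, 0, 0, 0, 0, 1, 0, 0, 0, 0, 0, 0, 0, 0, 0, 0, 0, 0, 0, 1, 0, 0, 0, 1, 0, 0, 0, 1, 2, 0, 0, 0, 0]

π[0] = 0
j=1 s[j]='d': π[1]=0 (border '')
j=2 s[j]='b': π[2]=0 (border '')
j=3 s[j]='f': π[3]=0 (border '')
j=4 s[j]='f': π[4]=0 (border '')
j=5 s[j]='g': π[5]=1 (border 'g')
j=6 s[j]='b': k: 1→0; π[6]=0 (border '')
j=7 s[j]='e': π[7]=0 (border '')
j=8 s[j]='f': π[8]=0 (border '')
j=9 s[j]='b': π[9]=0 (border '')
j=10 s[j]='e': π[10]=0 (border '')
j=11 s[j]='e': π[11]=0 (border '')
j=12 s[j]='e': π[12]=0 (border '')
j=13 s[j]='a': π[13]=0 (border '')
j=14 s[j]='d': π[14]=0 (border '')
j=15 s[j]='b': π[15]=0 (border '')
j=16 s[j]='d': π[16]=0 (border '')
j=17 s[j]='d': π[17]=0 (border '')
j=18 s[j]='e': π[18]=0 (border '')
j=19 s[j]='g': π[19]=1 (border 'g')
j=20 s[j]='b': k: 1→0; π[20]=0 (border '')
j=21 s[j]='c': π[21]=0 (border '')
j=22 s[j]='e': π[22]=0 (border '')
j=23 s[j]='g': π[23]=1 (border 'g')
j=24 s[j]='e': k: 1→0; π[24]=0 (border '')
j=25 s[j]='a': π[25]=0 (border '')
j=26 s[j]='f': π[26]=0 (border '')
j=27 s[j]='g': π[27]=1 (border 'g')
j=28 s[j]='d': π[28]=2 (border 'gd')
j=29 s[j]='d': k: 2→0; π[29]=0 (border '')
j=30 s[j]='a': π[30]=0 (border '')
j=31 s[j]='a': π[31]=0 (border '')
j=32 s[j]='b': π[32]=0 (border '')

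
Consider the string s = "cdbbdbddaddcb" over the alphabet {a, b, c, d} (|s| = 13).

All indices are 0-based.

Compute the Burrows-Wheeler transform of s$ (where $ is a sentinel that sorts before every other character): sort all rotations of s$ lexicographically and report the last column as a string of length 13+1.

bdcdbdd$dcbdba

rank  rotation        last
    0  $cdbbdbddaddcb  b
    1  addcb$cdbbdbdd  d
    2  b$cdbbdbddaddc  c
    3  bbdbddaddcb$cd  d
    4  bdbddaddcb$cdb  b
    5  bddaddcb$cdbbd  d
    6  cb$cdbbdbddadd  d
    7  cdbbdbddaddcb$  $
    8  daddcb$cdbbdbd  d
    9  dbbdbddaddcb$c  c
   10  dbddaddcb$cdbb  b
   11  dcb$cdbbdbddad  d
   12  ddaddcb$cdbbdb  b
   13  ddcb$cdbbdbdda  a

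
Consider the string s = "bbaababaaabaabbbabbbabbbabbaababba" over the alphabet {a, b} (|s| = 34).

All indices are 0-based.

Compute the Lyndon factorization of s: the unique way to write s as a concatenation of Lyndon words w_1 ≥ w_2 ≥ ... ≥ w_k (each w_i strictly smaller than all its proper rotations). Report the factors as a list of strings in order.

emit factor 1: 'b' (i=0, period=1)
emit factor 2: 'b' (i=1, period=1)
emit factor 3: 'aabab' (i=2, period=5)
emit factor 4: 'aaabaabbbabbbabbbabbaababb' (i=7, period=26)
emit factor 5: 'a' (i=33, period=1)

["b", "b", "aabab", "aaabaabbbabbbabbbabbaababb", "a"]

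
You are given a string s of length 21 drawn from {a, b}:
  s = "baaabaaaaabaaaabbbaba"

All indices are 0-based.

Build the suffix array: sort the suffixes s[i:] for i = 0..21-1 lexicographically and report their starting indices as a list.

[20, 5, 6, 11, 1, 7, 12, 2, 8, 13, 18, 3, 9, 14, 19, 4, 10, 0, 17, 16, 15]

rank→(start, suffix):
  0 → (20, 'a')
  1 → (5, 'aaaaabaaaabbbaba')
  2 → (6, 'aaaabaaaabbbaba')
  3 → (11, 'aaaabbbaba')
  4 → (1, 'aaabaaaaabaaaabbbaba')
  5 → (7, 'aaabaaaabbbaba')
  6 → (12, 'aaabbbaba')
  7 → (2, 'aabaaaaabaaaabbbaba')
  8 → (8, 'aabaaaabbbaba')
  9 → (13, 'aabbbaba')
  10 → (18, 'aba')
  11 → (3, 'abaaaaabaaaabbbaba')
  12 → (9, 'abaaaabbbaba')
  13 → (14, 'abbbaba')
  14 → (19, 'ba')
  15 → (4, 'baaaaabaaaabbbaba')
  16 → (10, 'baaaabbbaba')
  17 → (0, 'baaabaaaaabaaaabbbaba')
  18 → (17, 'baba')
  19 → (16, 'bbaba')
  20 → (15, 'bbbaba')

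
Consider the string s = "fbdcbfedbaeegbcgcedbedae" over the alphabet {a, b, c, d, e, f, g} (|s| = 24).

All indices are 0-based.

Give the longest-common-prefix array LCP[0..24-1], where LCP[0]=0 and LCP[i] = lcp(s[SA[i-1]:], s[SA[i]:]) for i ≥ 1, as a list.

[0, 2, 0, 1, 1, 1, 1, 0, 1, 1, 0, 1, 2, 1, 0, 1, 2, 3, 1, 1, 0, 1, 0, 1]

rank→(start, suffix):
  0 → (22, 'ae')
  1 → (9, 'aeegbcgcedbedae')
  2 → (8, 'baeegbcgcedbedae')
  3 → (13, 'bcgcedbedae')
  4 → (1, 'bdcbfedbaeegbcgcedbedae')
  5 → (19, 'bedae')
  6 → (4, 'bfedbaeegbcgcedbedae')
  7 → (3, 'cbfedbaeegbcgcedbedae')
  8 → (16, 'cedbedae')
  9 → (14, 'cgcedbedae')
  10 → (21, 'dae')
  11 → (7, 'dbaeegbcgcedbedae')
  12 → (18, 'dbedae')
  13 → (2, 'dcbfedbaeegbcgcedbedae')
  14 → (23, 'e')
  15 → (20, 'edae')
  16 → (6, 'edbaeegbcgcedbedae')
  17 → (17, 'edbedae')
  18 → (10, 'eegbcgcedbedae')
  19 → (11, 'egbcgcedbedae')
  20 → (0, 'fbdcbfedbaeegbcgcedbedae')
  21 → (5, 'fedbaeegbcgcedbedae')
  22 → (12, 'gbcgcedbedae')
  23 → (15, 'gcedbedae')

SA = [22, 9, 8, 13, 1, 19, 4, 3, 16, 14, 21, 7, 18, 2, 23, 20, 6, 17, 10, 11, 0, 5, 12, 15]
[i] adj suffixes → lcp
  [1] 22/9 → 2 ('ae')
  [2] 9/8 → 0 ('')
  [3] 8/13 → 1 ('b')
  [4] 13/1 → 1 ('b')
  [5] 1/19 → 1 ('b')
  [6] 19/4 → 1 ('b')
  [7] 4/3 → 0 ('')
  [8] 3/16 → 1 ('c')
  [9] 16/14 → 1 ('c')
  [10] 14/21 → 0 ('')
  [11] 21/7 → 1 ('d')
  [12] 7/18 → 2 ('db')
  [13] 18/2 → 1 ('d')
  [14] 2/23 → 0 ('')
  [15] 23/20 → 1 ('e')
  [16] 20/6 → 2 ('ed')
  [17] 6/17 → 3 ('edb')
  [18] 17/10 → 1 ('e')
  [19] 10/11 → 1 ('e')
  [20] 11/0 → 0 ('')
  [21] 0/5 → 1 ('f')
  [22] 5/12 → 0 ('')
  [23] 12/15 → 1 ('g')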